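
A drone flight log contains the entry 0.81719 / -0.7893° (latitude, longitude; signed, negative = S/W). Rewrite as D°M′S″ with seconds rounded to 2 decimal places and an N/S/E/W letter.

Lat: 0.817190 × 60 = 49.03140′ → 49′, remainder × 60 = 1.8840″
Longitude is negative → W; |value| = 0.789300
Longitude: 0.789300° → 47.35800′; 0.35800 × 60 = 21.4800″

0°49′1.88″ N, 0°47′21.48″ W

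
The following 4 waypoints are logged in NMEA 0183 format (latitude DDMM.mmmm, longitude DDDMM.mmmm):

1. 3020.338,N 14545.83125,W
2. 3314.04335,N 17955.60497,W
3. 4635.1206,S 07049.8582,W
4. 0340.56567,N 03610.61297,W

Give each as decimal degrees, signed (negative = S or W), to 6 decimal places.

1. 30.338967, -145.763854
2. 33.234056, -179.926750
3. -46.585343, -70.830970
4. 3.676095, -36.176883

Point 1:
  φ: degrees = first 2 digits = 30, minutes = 20.338; 30 + 20.338/60 = 30.3389667
  N ⇒ keep positive
  λ: degrees = first 3 digits = 145, minutes = 45.83125; 145 + 45.83125/60 = 145.7638542
  W ⇒ negate
Point 2:
  Lat: degrees = first 2 digits = 33, minutes = 14.04335; 33 + 14.04335/60 = 33.2340558
  N → positive
  Longitude: degrees = first 3 digits = 179, minutes = 55.60497; 179 + 55.60497/60 = 179.9267495
  W → negative
Point 3:
  Lat: degrees = first 2 digits = 46, minutes = 35.1206; 46 + 35.1206/60 = 46.5853433
  hemisphere S, so the sign is −
  Longitude: split at 3 digits → 070° and 49.8582′; 70 + 49.8582/60 = 70.8309700
  W ⇒ negate
Point 4:
  Lat: degrees = first 2 digits = 3, minutes = 40.56567; 3 + 40.56567/60 = 3.6760945
  N ⇒ keep positive
  Longitude: degrees = first 3 digits = 36, minutes = 10.61297; 36 + 10.61297/60 = 36.1768828
  W → negative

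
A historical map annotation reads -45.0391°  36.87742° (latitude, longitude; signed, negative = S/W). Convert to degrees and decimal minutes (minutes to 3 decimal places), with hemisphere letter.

45° 2.346′ S, 36° 52.645′ E

Latitude is negative → S; |value| = 45.039100
Lat: fractional part 0.039100 → 2.34600 minutes
λ: 36° + 0.877420 × 60 = 36° 52.64520′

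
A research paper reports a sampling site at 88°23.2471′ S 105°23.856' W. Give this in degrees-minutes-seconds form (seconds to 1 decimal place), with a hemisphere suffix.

φ: 23.24710′ → 23′ and 0.24710 × 60 = 14.826″
Longitude: fractional minutes 0.85600 × 60 = 51.360″

88°23′14.8″ S, 105°23′51.4″ W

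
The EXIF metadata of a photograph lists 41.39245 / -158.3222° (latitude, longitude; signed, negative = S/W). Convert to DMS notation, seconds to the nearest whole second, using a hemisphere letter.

Lat: 0.392450° → 23.54700′; 0.54700 × 60 = 32.82″
Longitude is negative → W; |value| = 158.322200
Longitude: 0.322200 × 60 = 19.33200′ → 19′, remainder × 60 = 19.92″

41°23′33″ N, 158°19′20″ W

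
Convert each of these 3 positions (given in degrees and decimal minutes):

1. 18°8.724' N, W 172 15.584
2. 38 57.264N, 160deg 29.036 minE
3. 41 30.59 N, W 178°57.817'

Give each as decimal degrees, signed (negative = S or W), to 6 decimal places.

Point 1:
  Lat: 8.724′ = 0.145400°; total 18.1454000
  N → positive
  λ: 15.584′ = 0.259733°; total 172.2597333
  hemisphere W, so the sign is −
Point 2:
  Lat: 57.264′ = 0.954400°; total 38.9544000
  N → positive
  Lon: 160 + 29.036/60 = 160.4839333
  E → positive
Point 3:
  φ: 30.59′ = 0.509833°; total 41.5098333
  N ⇒ keep positive
  λ: 57.817′ = 0.963617°; total 178.9636167
  W ⇒ negate

1. 18.145400, -172.259733
2. 38.954400, 160.483933
3. 41.509833, -178.963617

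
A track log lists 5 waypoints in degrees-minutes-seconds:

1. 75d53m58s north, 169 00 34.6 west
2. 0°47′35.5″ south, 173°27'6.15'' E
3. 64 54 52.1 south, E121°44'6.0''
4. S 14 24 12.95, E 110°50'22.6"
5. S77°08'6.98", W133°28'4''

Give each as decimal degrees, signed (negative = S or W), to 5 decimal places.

1. 75.89944, -169.00961
2. -0.79319, 173.45171
3. -64.91447, 121.73500
4. -14.40360, 110.83961
5. -77.13527, -133.46778

Point 1:
  φ: 75° + 53/60 + 58/3600 = 75 + 0.883333 + 0.016111 = 75.899444
  N → positive
  Lon: 0′ + 34.6″ = 0.57667′; 169 + 0.57667/60 = 169.009611
  W ⇒ negate
Point 2:
  φ: 0 + 47/60 + 35.5/3600 = 0.793194
  S ⇒ negate
  Longitude: 27′ + 6.15″ = 27.10250′; 173 + 27.10250/60 = 173.451708
  E ⇒ keep positive
Point 3:
  φ: 64° + 54/60 + 52.1/3600 = 64 + 0.900000 + 0.014472 = 64.914472
  hemisphere S, so the sign is −
  λ: 121° + 44/60 + 6/3600 = 121 + 0.733333 + 0.001667 = 121.735000
  E ⇒ keep positive
Point 4:
  Latitude: 14° + 24/60 + 12.95/3600 = 14 + 0.400000 + 0.003597 = 14.403597
  S ⇒ negate
  Lon: 110 + 50/60 + 22.6/3600 = 110.839611
  E → positive
Point 5:
  Latitude: 8′ + 6.98″ = 8.11633′; 77 + 8.11633/60 = 77.135272
  hemisphere S, so the sign is −
  Lon: 133 + 28/60 + 4/3600 = 133.467778
  W → negative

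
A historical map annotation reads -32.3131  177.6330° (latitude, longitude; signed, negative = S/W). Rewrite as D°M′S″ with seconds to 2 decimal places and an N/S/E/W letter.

Latitude is negative → S; |value| = 32.313100
Lat: whole degrees 32; 18.78600′ → 18′ and 47.1600″
Longitude: 0.633000 × 60 = 37.98000′ → 37′, remainder × 60 = 58.8000″

32°18′47.16″ S, 177°37′58.80″ E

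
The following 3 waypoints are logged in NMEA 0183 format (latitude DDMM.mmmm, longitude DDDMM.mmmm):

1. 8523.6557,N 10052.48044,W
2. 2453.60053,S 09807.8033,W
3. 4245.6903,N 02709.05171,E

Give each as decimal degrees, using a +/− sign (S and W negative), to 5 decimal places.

1. 85.39426, -100.87467
2. -24.89334, -98.13006
3. 42.76151, 27.15086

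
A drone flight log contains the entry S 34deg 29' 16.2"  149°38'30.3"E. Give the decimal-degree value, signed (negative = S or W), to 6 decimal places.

φ: 34° + 29/60 + 16.2/3600 = 34 + 0.483333 + 0.004500 = 34.4878333
hemisphere S, so the sign is −
λ: 149° + 38/60 + 30.3/3600 = 149 + 0.633333 + 0.008417 = 149.6417500
E ⇒ keep positive

-34.487833, 149.641750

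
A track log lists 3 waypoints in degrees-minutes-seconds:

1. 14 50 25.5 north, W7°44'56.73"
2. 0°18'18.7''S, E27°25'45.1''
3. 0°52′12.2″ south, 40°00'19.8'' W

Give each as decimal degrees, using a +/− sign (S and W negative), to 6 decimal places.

Point 1:
  φ: 50′ + 25.5″ = 50.42500′; 14 + 50.42500/60 = 14.8404167
  N ⇒ keep positive
  Longitude: 44′ + 56.73″ = 44.94550′; 7 + 44.94550/60 = 7.7490917
  W ⇒ negate
Point 2:
  φ: 18′ + 18.7″ = 18.31167′; 0 + 18.31167/60 = 0.3051944
  S → negative
  Lon: 25′ + 45.1″ = 25.75167′; 27 + 25.75167/60 = 27.4291944
  E ⇒ keep positive
Point 3:
  φ: 52′ + 12.2″ = 52.20333′; 0 + 52.20333/60 = 0.8700556
  S ⇒ negate
  Longitude: 40 + 0/60 + 19.8/3600 = 40.0055000
  hemisphere W, so the sign is −

1. 14.840417, -7.749092
2. -0.305194, 27.429194
3. -0.870056, -40.005500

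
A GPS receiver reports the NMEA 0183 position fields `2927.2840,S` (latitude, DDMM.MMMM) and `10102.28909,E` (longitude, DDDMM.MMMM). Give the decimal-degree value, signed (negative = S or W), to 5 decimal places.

-29.45473, 101.03815

φ: degrees = first 2 digits = 29, minutes = 27.284; 29 + 27.284/60 = 29.454733
S ⇒ negate
Longitude: degrees = first 3 digits = 101, minutes = 2.28909; 101 + 2.28909/60 = 101.038152
E → positive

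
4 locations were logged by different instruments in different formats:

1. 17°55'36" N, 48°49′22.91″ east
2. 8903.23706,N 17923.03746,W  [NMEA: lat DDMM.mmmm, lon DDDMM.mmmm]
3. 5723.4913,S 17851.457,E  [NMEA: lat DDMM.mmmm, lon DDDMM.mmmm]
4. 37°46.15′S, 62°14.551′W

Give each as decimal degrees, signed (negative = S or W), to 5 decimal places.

1. 17.92667, 48.82303
2. 89.05395, -179.38396
3. -57.39152, 178.85762
4. -37.76917, -62.24252

Point 1:
  φ: 17° + 55/60 + 36/3600 = 17 + 0.916667 + 0.010000 = 17.926667
  N ⇒ keep positive
  Longitude: 48° + 49/60 + 22.91/3600 = 48 + 0.816667 + 0.006364 = 48.823031
  E → positive
Point 2:
  φ: split at 2 digits → 89° and 3.23706′; 89 + 3.23706/60 = 89.053951
  N → positive
  Lon: degrees = first 3 digits = 179, minutes = 23.03746; 179 + 23.03746/60 = 179.383958
  W → negative
Point 3:
  Latitude: split at 2 digits → 57° and 23.4913′; 57 + 23.4913/60 = 57.391522
  hemisphere S, so the sign is −
  Longitude: degrees = first 3 digits = 178, minutes = 51.457; 178 + 51.457/60 = 178.857617
  E → positive
Point 4:
  φ: 37 + 46.15/60 = 37.769167
  S → negative
  λ: 14.551′ = 0.242517°; total 62.242517
  W → negative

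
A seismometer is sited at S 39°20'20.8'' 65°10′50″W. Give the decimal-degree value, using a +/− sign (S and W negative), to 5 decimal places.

-39.33911, -65.18056

Latitude: 39 + 20/60 + 20.8/3600 = 39.339111
S ⇒ negate
Longitude: 65° + 10/60 + 50/3600 = 65 + 0.166667 + 0.013889 = 65.180556
W → negative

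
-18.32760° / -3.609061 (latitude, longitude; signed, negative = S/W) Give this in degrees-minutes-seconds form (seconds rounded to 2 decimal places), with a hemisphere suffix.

18°19′39.36″ S, 3°36′32.62″ W

Latitude is negative → S; |value| = 18.327600
Latitude: 0.327600 × 60 = 19.65600′ → 19′, remainder × 60 = 39.3600″
Longitude is negative → W; |value| = 3.609061
λ: 0.609061° → 36.54366′; 0.54366 × 60 = 32.6196″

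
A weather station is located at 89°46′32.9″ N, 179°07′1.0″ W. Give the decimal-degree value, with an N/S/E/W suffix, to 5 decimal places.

89.77581° N, 179.11694° W

φ: 89° + 46/60 + 32.9/3600 = 89 + 0.766667 + 0.009139 = 89.775806
Longitude: 179 + 7/60 + 1/3600 = 179.116944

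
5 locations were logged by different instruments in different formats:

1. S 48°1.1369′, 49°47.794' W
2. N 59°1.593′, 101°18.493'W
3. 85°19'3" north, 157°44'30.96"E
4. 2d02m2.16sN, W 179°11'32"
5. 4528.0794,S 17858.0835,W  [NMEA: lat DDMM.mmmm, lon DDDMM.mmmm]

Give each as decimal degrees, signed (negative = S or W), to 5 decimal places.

1. -48.01895, -49.79657
2. 59.02655, -101.30822
3. 85.31750, 157.74193
4. 2.03393, -179.19222
5. -45.46799, -178.96806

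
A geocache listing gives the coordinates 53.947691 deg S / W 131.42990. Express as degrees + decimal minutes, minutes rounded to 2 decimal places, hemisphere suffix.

Latitude: fractional part 0.947691 → 56.8615 minutes
Lon: fractional part 0.429900 → 25.7940 minutes

53° 56.86′ S, 131° 25.79′ W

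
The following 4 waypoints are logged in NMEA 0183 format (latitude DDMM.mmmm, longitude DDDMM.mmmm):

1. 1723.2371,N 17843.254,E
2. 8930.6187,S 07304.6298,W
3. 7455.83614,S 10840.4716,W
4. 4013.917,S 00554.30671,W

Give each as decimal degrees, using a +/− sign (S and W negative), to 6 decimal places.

1. 17.387285, 178.720900
2. -89.510312, -73.077163
3. -74.930602, -108.674527
4. -40.231950, -5.905112

Point 1:
  φ: degrees = first 2 digits = 17, minutes = 23.2371; 17 + 23.2371/60 = 17.3872850
  N ⇒ keep positive
  λ: split at 3 digits → 178° and 43.254′; 178 + 43.254/60 = 178.7209000
  E → positive
Point 2:
  Lat: degrees = first 2 digits = 89, minutes = 30.6187; 89 + 30.6187/60 = 89.5103117
  S ⇒ negate
  Longitude: split at 3 digits → 073° and 4.6298′; 73 + 4.6298/60 = 73.0771633
  W → negative
Point 3:
  Lat: split at 2 digits → 74° and 55.83614′; 74 + 55.83614/60 = 74.9306023
  S → negative
  λ: degrees = first 3 digits = 108, minutes = 40.4716; 108 + 40.4716/60 = 108.6745267
  W → negative
Point 4:
  φ: degrees = first 2 digits = 40, minutes = 13.917; 40 + 13.917/60 = 40.2319500
  S ⇒ negate
  Lon: degrees = first 3 digits = 5, minutes = 54.30671; 5 + 54.30671/60 = 5.9051118
  W → negative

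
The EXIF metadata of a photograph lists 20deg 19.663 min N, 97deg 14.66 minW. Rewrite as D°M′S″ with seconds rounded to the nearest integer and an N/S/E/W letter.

φ: fractional minutes 0.66300 × 60 = 39.78″
λ: 14.66000′ → 14′ and 0.66000 × 60 = 39.60″

20°19′40″ N, 97°14′40″ W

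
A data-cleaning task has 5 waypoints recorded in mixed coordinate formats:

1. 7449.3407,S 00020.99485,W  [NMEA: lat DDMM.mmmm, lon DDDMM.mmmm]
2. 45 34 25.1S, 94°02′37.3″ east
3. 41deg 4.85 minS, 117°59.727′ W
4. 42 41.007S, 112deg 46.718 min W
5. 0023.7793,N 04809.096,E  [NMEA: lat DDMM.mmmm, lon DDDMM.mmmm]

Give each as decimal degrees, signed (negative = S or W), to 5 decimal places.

Point 1:
  Lat: degrees = first 2 digits = 74, minutes = 49.3407; 74 + 49.3407/60 = 74.822345
  S ⇒ negate
  Longitude: degrees = first 3 digits = 0, minutes = 20.99485; 0 + 20.99485/60 = 0.349914
  W ⇒ negate
Point 2:
  φ: 45 + 34/60 + 25.1/3600 = 45.573639
  S → negative
  Longitude: 94 + 2/60 + 37.3/3600 = 94.043694
  E ⇒ keep positive
Point 3:
  φ: 41 + 4.85/60 = 41.080833
  S ⇒ negate
  λ: 117 + 59.727/60 = 117.995450
  W ⇒ negate
Point 4:
  Lat: 42 + 41.007/60 = 42.683450
  S ⇒ negate
  Longitude: 112 + 46.718/60 = 112.778633
  W ⇒ negate
Point 5:
  Lat: degrees = first 2 digits = 0, minutes = 23.7793; 0 + 23.7793/60 = 0.396322
  N ⇒ keep positive
  Lon: degrees = first 3 digits = 48, minutes = 9.096; 48 + 9.096/60 = 48.151600
  E → positive

1. -74.82235, -0.34991
2. -45.57364, 94.04369
3. -41.08083, -117.99545
4. -42.68345, -112.77863
5. 0.39632, 48.15160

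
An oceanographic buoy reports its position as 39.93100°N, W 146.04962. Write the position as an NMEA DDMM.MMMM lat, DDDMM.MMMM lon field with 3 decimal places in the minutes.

φ: fractional part 0.931000 → 55.86000 minutes
λ: fractional part 0.049620 → 2.97720 minutes

3955.860,N / 14602.977,W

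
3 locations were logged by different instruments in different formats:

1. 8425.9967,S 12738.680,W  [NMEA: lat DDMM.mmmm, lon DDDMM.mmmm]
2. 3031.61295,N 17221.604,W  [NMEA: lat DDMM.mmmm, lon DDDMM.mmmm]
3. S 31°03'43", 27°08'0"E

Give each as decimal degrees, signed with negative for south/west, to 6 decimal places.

Point 1:
  Lat: split at 2 digits → 84° and 25.9967′; 84 + 25.9967/60 = 84.4332783
  S ⇒ negate
  Longitude: split at 3 digits → 127° and 38.68′; 127 + 38.68/60 = 127.6446667
  W ⇒ negate
Point 2:
  φ: degrees = first 2 digits = 30, minutes = 31.61295; 30 + 31.61295/60 = 30.5268825
  N ⇒ keep positive
  Longitude: degrees = first 3 digits = 172, minutes = 21.604; 172 + 21.604/60 = 172.3600667
  W → negative
Point 3:
  Latitude: 31° + 3/60 + 43/3600 = 31 + 0.050000 + 0.011944 = 31.0619444
  S → negative
  Longitude: 27 + 8/60 + 0/3600 = 27.1333333
  E ⇒ keep positive

1. -84.433278, -127.644667
2. 30.526883, -172.360067
3. -31.061944, 27.133333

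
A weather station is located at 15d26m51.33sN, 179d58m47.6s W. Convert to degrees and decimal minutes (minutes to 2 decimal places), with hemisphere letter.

15° 26.86′ N, 179° 58.79′ W

Latitude: seconds/60 = 0.85550; minutes = 26 + 0.85550 = 26.8555
Longitude: seconds/60 = 0.79333; minutes = 58 + 0.79333 = 58.7933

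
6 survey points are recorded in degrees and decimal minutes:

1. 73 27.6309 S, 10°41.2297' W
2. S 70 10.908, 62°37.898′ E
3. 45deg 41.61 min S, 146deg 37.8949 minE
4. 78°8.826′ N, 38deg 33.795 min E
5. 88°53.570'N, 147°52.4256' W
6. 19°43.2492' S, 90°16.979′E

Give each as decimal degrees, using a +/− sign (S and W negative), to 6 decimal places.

1. -73.460515, -10.687162
2. -70.181800, 62.631633
3. -45.693500, 146.631582
4. 78.147100, 38.563250
5. 88.892833, -147.873760
6. -19.720820, 90.282983

Point 1:
  Latitude: 73 + 27.6309/60 = 73.4605150
  S → negative
  λ: 41.2297′ = 0.687162°; total 10.6871617
  W → negative
Point 2:
  φ: 10.908′ = 0.181800°; total 70.1818000
  hemisphere S, so the sign is −
  λ: 62 + 37.898/60 = 62.6316333
  E → positive
Point 3:
  φ: 41.61′ = 0.693500°; total 45.6935000
  hemisphere S, so the sign is −
  Lon: 146 + 37.8949/60 = 146.6315817
  E → positive
Point 4:
  Lat: 78 + 8.826/60 = 78.1471000
  N ⇒ keep positive
  λ: 33.795′ = 0.563250°; total 38.5632500
  E ⇒ keep positive
Point 5:
  Lat: 53.57′ = 0.892833°; total 88.8928333
  N → positive
  Longitude: 52.4256′ = 0.873760°; total 147.8737600
  W ⇒ negate
Point 6:
  Latitude: 43.2492′ = 0.720820°; total 19.7208200
  S ⇒ negate
  λ: 90 + 16.979/60 = 90.2829833
  E ⇒ keep positive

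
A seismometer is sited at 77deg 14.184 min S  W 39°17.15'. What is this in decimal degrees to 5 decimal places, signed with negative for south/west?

φ: 77 + 14.184/60 = 77.236400
S ⇒ negate
Lon: 39 + 17.15/60 = 39.285833
W ⇒ negate

-77.23640, -39.28583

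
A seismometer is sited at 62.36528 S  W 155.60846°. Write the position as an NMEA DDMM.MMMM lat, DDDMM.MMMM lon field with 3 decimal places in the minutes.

Lat: fractional part 0.365280 → 21.91680 minutes
Longitude: 155° + 0.608460 × 60 = 155° 36.50760′

6221.917,S / 15536.508,W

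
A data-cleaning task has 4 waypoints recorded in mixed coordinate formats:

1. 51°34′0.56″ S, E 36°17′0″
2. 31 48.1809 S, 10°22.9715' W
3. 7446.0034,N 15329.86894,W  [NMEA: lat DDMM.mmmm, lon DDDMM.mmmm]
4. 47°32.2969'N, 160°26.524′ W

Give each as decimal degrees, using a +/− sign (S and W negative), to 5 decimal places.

1. -51.56682, 36.28333
2. -31.80302, -10.38286
3. 74.76672, -153.49782
4. 47.53828, -160.44207

Point 1:
  φ: 51 + 34/60 + 0.56/3600 = 51.566822
  S ⇒ negate
  Lon: 36° + 17/60 + 0/3600 = 36 + 0.283333 + 0.000000 = 36.283333
  E ⇒ keep positive
Point 2:
  Lat: 48.1809′ = 0.803015°; total 31.803015
  hemisphere S, so the sign is −
  Lon: 10 + 22.9715/60 = 10.382858
  W → negative
Point 3:
  Lat: degrees = first 2 digits = 74, minutes = 46.0034; 74 + 46.0034/60 = 74.766723
  N → positive
  Lon: degrees = first 3 digits = 153, minutes = 29.86894; 153 + 29.86894/60 = 153.497816
  hemisphere W, so the sign is −
Point 4:
  φ: 32.2969′ = 0.538282°; total 47.538282
  N → positive
  Lon: 26.524′ = 0.442067°; total 160.442067
  hemisphere W, so the sign is −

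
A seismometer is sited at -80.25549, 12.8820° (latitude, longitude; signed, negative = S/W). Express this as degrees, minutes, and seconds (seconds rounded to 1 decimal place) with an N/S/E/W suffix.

Latitude is negative → S; |value| = 80.255490
Latitude: 0.255490° → 15.32940′; 0.32940 × 60 = 19.764″
λ: 0.882000 × 60 = 52.92000′ → 52′, remainder × 60 = 55.200″

80°15′19.8″ S, 12°52′55.2″ E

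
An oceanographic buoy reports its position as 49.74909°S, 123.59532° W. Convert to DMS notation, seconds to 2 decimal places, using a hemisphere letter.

49°44′56.72″ S, 123°35′43.15″ W

φ: 0.749090° → 44.94540′; 0.94540 × 60 = 56.7240″
λ: 0.595320° → 35.71920′; 0.71920 × 60 = 43.1520″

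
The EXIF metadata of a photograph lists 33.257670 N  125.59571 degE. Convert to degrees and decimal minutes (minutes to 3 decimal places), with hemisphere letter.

33° 15.460′ N, 125° 35.743′ E

φ: 33° + 0.257670 × 60 = 33° 15.46020′
Lon: fractional part 0.595710 → 35.74260 minutes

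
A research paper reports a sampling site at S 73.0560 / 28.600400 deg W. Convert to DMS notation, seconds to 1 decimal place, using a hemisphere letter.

73°03′21.6″ S, 28°36′1.4″ W

Latitude: whole degrees 73; 3.36000′ → 3′ and 21.600″
Longitude: 0.600400° → 36.02400′; 0.02400 × 60 = 1.440″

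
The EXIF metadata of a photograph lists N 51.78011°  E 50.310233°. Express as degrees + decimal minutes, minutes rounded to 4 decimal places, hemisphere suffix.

Lat: 51° + 0.780110 × 60 = 51° 46.806600′
Longitude: 50° + 0.310233 × 60 = 50° 18.613980′

51° 46.8066′ N, 50° 18.6140′ E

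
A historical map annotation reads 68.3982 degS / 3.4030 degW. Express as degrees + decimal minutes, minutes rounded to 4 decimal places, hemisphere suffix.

φ: minutes = (68.398200 − 68) × 60 = 23.892000
λ: fractional part 0.403000 → 24.180000 minutes

68° 23.8920′ S, 3° 24.1800′ W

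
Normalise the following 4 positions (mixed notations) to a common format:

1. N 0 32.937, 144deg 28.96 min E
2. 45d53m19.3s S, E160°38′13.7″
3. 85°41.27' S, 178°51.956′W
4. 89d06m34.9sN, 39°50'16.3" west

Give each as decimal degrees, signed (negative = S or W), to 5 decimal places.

Point 1:
  Lat: 32.937′ = 0.548950°; total 0.548950
  N → positive
  Lon: 144 + 28.96/60 = 144.482667
  E ⇒ keep positive
Point 2:
  Lat: 45 + 53/60 + 19.3/3600 = 45.888694
  S ⇒ negate
  Longitude: 160 + 38/60 + 13.7/3600 = 160.637139
  E ⇒ keep positive
Point 3:
  φ: 41.27′ = 0.687833°; total 85.687833
  S → negative
  Longitude: 178 + 51.956/60 = 178.865933
  hemisphere W, so the sign is −
Point 4:
  Lat: 6′ + 34.9″ = 6.58167′; 89 + 6.58167/60 = 89.109694
  N ⇒ keep positive
  Lon: 39 + 50/60 + 16.3/3600 = 39.837861
  W → negative

1. 0.54895, 144.48267
2. -45.88869, 160.63714
3. -85.68783, -178.86593
4. 89.10969, -39.83786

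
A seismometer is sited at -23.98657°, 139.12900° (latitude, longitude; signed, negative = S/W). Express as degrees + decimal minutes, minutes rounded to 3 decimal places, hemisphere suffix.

23° 59.194′ S, 139° 7.740′ E

Latitude is negative → S; |value| = 23.986570
Latitude: 23° + 0.986570 × 60 = 23° 59.19420′
Longitude: fractional part 0.129000 → 7.74000 minutes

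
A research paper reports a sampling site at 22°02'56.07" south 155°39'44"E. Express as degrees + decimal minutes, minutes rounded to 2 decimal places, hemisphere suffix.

Latitude: seconds/60 = 0.93450; minutes = 2 + 0.93450 = 2.9345
λ: seconds/60 = 0.73333; minutes = 39 + 0.73333 = 39.7333

22° 2.93′ S, 155° 39.73′ E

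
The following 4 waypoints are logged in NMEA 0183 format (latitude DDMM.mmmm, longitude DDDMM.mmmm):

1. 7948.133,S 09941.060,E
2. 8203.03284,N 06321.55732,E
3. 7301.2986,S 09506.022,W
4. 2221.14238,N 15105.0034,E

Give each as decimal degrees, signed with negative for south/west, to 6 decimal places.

1. -79.802217, 99.684333
2. 82.050547, 63.359289
3. -73.021643, -95.100367
4. 22.352373, 151.083390

Point 1:
  Lat: degrees = first 2 digits = 79, minutes = 48.133; 79 + 48.133/60 = 79.8022167
  S → negative
  Lon: degrees = first 3 digits = 99, minutes = 41.06; 99 + 41.06/60 = 99.6843333
  E → positive
Point 2:
  Lat: degrees = first 2 digits = 82, minutes = 3.03284; 82 + 3.03284/60 = 82.0505473
  N → positive
  Lon: split at 3 digits → 063° and 21.55732′; 63 + 21.55732/60 = 63.3592887
  E → positive
Point 3:
  Latitude: split at 2 digits → 73° and 1.2986′; 73 + 1.2986/60 = 73.0216433
  S → negative
  Longitude: split at 3 digits → 095° and 6.022′; 95 + 6.022/60 = 95.1003667
  W ⇒ negate
Point 4:
  φ: degrees = first 2 digits = 22, minutes = 21.14238; 22 + 21.14238/60 = 22.3523730
  N ⇒ keep positive
  Lon: degrees = first 3 digits = 151, minutes = 5.0034; 151 + 5.0034/60 = 151.0833900
  E → positive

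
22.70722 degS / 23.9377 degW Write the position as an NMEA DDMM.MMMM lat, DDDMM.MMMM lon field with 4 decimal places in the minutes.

Lat: minutes = (22.707220 − 22) × 60 = 42.433200
Lon: 23° + 0.937700 × 60 = 23° 56.262000′

2242.4332,S / 02356.2620,W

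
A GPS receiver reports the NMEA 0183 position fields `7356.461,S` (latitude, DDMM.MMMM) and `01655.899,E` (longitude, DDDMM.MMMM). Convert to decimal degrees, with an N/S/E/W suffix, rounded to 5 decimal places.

73.94102° S, 16.93165° E

Latitude: degrees = first 2 digits = 73, minutes = 56.461; 73 + 56.461/60 = 73.941017
λ: split at 3 digits → 016° and 55.899′; 16 + 55.899/60 = 16.931650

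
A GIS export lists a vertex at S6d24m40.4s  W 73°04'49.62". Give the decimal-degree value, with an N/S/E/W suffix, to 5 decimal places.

φ: 6 + 24/60 + 40.4/3600 = 6.411222
Longitude: 73 + 4/60 + 49.62/3600 = 73.080450

6.41122° S, 73.08045° W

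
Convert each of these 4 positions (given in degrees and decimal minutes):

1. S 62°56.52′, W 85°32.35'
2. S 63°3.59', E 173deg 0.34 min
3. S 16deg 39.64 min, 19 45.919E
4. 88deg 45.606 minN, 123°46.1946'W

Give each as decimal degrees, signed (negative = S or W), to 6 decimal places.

Point 1:
  φ: 62 + 56.52/60 = 62.9420000
  S → negative
  Longitude: 85 + 32.35/60 = 85.5391667
  hemisphere W, so the sign is −
Point 2:
  Lat: 3.59′ = 0.059833°; total 63.0598333
  S ⇒ negate
  Lon: 0.34′ = 0.005667°; total 173.0056667
  E → positive
Point 3:
  φ: 39.64′ = 0.660667°; total 16.6606667
  hemisphere S, so the sign is −
  Lon: 19 + 45.919/60 = 19.7653167
  E ⇒ keep positive
Point 4:
  φ: 45.606′ = 0.760100°; total 88.7601000
  N ⇒ keep positive
  Longitude: 46.1946′ = 0.769910°; total 123.7699100
  hemisphere W, so the sign is −

1. -62.942000, -85.539167
2. -63.059833, 173.005667
3. -16.660667, 19.765317
4. 88.760100, -123.769910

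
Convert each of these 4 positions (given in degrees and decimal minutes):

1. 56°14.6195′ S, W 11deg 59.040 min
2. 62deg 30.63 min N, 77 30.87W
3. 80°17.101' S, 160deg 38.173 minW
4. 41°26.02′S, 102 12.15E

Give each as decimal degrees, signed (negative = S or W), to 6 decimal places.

1. -56.243658, -11.984000
2. 62.510500, -77.514500
3. -80.285017, -160.636217
4. -41.433667, 102.202500

Point 1:
  φ: 56 + 14.6195/60 = 56.2436583
  S → negative
  Longitude: 11 + 59.04/60 = 11.9840000
  W ⇒ negate
Point 2:
  Lat: 30.63′ = 0.510500°; total 62.5105000
  N ⇒ keep positive
  λ: 77 + 30.87/60 = 77.5145000
  hemisphere W, so the sign is −
Point 3:
  φ: 17.101′ = 0.285017°; total 80.2850167
  S → negative
  Lon: 38.173′ = 0.636217°; total 160.6362167
  hemisphere W, so the sign is −
Point 4:
  Latitude: 41 + 26.02/60 = 41.4336667
  S → negative
  λ: 12.15′ = 0.202500°; total 102.2025000
  E → positive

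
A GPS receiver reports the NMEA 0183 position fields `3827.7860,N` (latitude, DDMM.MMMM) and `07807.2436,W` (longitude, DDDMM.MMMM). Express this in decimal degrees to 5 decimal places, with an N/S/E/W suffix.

38.46310° N, 78.12073° W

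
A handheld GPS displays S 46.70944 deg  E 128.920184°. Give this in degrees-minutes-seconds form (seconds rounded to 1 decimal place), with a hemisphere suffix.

46°42′34.0″ S, 128°55′12.7″ E

φ: 0.709440 × 60 = 42.56640′ → 42′, remainder × 60 = 33.984″
Longitude: whole degrees 128; 55.21104′ → 55′ and 12.662″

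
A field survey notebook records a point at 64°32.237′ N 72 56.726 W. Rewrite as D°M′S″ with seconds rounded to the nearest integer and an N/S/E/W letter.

φ: fractional minutes 0.23700 × 60 = 14.22″
Longitude: 56.72600′ → 56′ and 0.72600 × 60 = 43.56″

64°32′14″ N, 72°56′44″ W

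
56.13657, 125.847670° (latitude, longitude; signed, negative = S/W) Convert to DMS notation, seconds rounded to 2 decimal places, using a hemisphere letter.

Lat: whole degrees 56; 8.19420′ → 8′ and 11.6520″
λ: 0.847670 × 60 = 50.86020′ → 50′, remainder × 60 = 51.6120″

56°08′11.65″ N, 125°50′51.61″ E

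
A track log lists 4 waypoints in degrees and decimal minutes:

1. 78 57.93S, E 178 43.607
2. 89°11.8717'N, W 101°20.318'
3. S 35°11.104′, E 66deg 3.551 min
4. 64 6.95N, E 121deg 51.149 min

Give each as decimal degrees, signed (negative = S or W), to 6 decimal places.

Point 1:
  Lat: 57.93′ = 0.965500°; total 78.9655000
  S ⇒ negate
  Lon: 178 + 43.607/60 = 178.7267833
  E → positive
Point 2:
  φ: 89 + 11.8717/60 = 89.1978617
  N → positive
  λ: 20.318′ = 0.338633°; total 101.3386333
  hemisphere W, so the sign is −
Point 3:
  Lat: 35 + 11.104/60 = 35.1850667
  S → negative
  Longitude: 3.551′ = 0.059183°; total 66.0591833
  E → positive
Point 4:
  φ: 6.95′ = 0.115833°; total 64.1158333
  N ⇒ keep positive
  Longitude: 51.149′ = 0.852483°; total 121.8524833
  E ⇒ keep positive

1. -78.965500, 178.726783
2. 89.197862, -101.338633
3. -35.185067, 66.059183
4. 64.115833, 121.852483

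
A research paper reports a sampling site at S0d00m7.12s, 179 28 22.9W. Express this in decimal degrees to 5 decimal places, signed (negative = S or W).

-0.00198, -179.47303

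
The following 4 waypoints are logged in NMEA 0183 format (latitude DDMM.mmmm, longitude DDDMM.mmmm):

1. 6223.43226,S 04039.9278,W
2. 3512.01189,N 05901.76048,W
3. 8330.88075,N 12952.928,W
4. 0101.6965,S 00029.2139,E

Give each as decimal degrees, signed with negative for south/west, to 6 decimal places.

Point 1:
  φ: degrees = first 2 digits = 62, minutes = 23.43226; 62 + 23.43226/60 = 62.3905377
  hemisphere S, so the sign is −
  Lon: degrees = first 3 digits = 40, minutes = 39.9278; 40 + 39.9278/60 = 40.6654633
  W ⇒ negate
Point 2:
  Latitude: split at 2 digits → 35° and 12.01189′; 35 + 12.01189/60 = 35.2001982
  N ⇒ keep positive
  Longitude: degrees = first 3 digits = 59, minutes = 1.76048; 59 + 1.76048/60 = 59.0293413
  W → negative
Point 3:
  Lat: degrees = first 2 digits = 83, minutes = 30.88075; 83 + 30.88075/60 = 83.5146792
  N → positive
  Longitude: split at 3 digits → 129° and 52.928′; 129 + 52.928/60 = 129.8821333
  W ⇒ negate
Point 4:
  Lat: split at 2 digits → 01° and 1.6965′; 1 + 1.6965/60 = 1.0282750
  S ⇒ negate
  Lon: split at 3 digits → 000° and 29.2139′; 0 + 29.2139/60 = 0.4868983
  E ⇒ keep positive

1. -62.390538, -40.665463
2. 35.200198, -59.029341
3. 83.514679, -129.882133
4. -1.028275, 0.486898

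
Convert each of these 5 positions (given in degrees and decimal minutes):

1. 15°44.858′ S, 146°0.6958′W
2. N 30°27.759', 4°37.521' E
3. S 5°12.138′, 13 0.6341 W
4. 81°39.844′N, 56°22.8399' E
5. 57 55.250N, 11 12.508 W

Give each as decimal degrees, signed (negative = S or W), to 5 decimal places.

Point 1:
  Lat: 44.858′ = 0.747633°; total 15.747633
  S → negative
  Longitude: 0.6958′ = 0.011597°; total 146.011597
  hemisphere W, so the sign is −
Point 2:
  φ: 27.759′ = 0.462650°; total 30.462650
  N ⇒ keep positive
  Lon: 4 + 37.521/60 = 4.625350
  E → positive
Point 3:
  Lat: 12.138′ = 0.202300°; total 5.202300
  S ⇒ negate
  Lon: 13 + 0.6341/60 = 13.010568
  W → negative
Point 4:
  Latitude: 39.844′ = 0.664067°; total 81.664067
  N → positive
  λ: 56 + 22.8399/60 = 56.380665
  E → positive
Point 5:
  φ: 55.25′ = 0.920833°; total 57.920833
  N → positive
  Lon: 11 + 12.508/60 = 11.208467
  W ⇒ negate

1. -15.74763, -146.01160
2. 30.46265, 4.62535
3. -5.20230, -13.01057
4. 81.66407, 56.38067
5. 57.92083, -11.20847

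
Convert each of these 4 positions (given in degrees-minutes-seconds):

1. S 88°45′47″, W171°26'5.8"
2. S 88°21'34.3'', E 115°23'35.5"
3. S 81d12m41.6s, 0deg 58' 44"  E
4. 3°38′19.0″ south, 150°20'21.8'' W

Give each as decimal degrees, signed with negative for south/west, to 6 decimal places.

Point 1:
  Latitude: 45′ + 47″ = 45.78333′; 88 + 45.78333/60 = 88.7630556
  S → negative
  Longitude: 26′ + 5.8″ = 26.09667′; 171 + 26.09667/60 = 171.4349444
  hemisphere W, so the sign is −
Point 2:
  Lat: 88° + 21/60 + 34.3/3600 = 88 + 0.350000 + 0.009528 = 88.3595278
  S → negative
  λ: 23′ + 35.5″ = 23.59167′; 115 + 23.59167/60 = 115.3931944
  E ⇒ keep positive
Point 3:
  Lat: 81 + 12/60 + 41.6/3600 = 81.2115556
  hemisphere S, so the sign is −
  λ: 58′ + 44″ = 58.73333′; 0 + 58.73333/60 = 0.9788889
  E → positive
Point 4:
  Lat: 3 + 38/60 + 19/3600 = 3.6386111
  S ⇒ negate
  Lon: 150° + 20/60 + 21.8/3600 = 150 + 0.333333 + 0.006056 = 150.3393889
  hemisphere W, so the sign is −

1. -88.763056, -171.434944
2. -88.359528, 115.393194
3. -81.211556, 0.978889
4. -3.638611, -150.339389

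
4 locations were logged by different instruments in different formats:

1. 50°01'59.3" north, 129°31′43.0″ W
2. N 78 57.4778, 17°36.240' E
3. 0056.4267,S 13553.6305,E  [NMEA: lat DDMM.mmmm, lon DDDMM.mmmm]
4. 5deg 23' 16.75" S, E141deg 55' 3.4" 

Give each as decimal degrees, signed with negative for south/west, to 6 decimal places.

1. 50.033139, -129.528611
2. 78.957963, 17.604000
3. -0.940445, 135.893842
4. -5.387986, 141.917611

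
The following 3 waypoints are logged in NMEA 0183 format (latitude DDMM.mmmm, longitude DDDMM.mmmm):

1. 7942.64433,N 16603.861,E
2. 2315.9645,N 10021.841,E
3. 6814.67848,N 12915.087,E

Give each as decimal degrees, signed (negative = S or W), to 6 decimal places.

Point 1:
  Latitude: degrees = first 2 digits = 79, minutes = 42.64433; 79 + 42.64433/60 = 79.7107388
  N → positive
  Longitude: degrees = first 3 digits = 166, minutes = 3.861; 166 + 3.861/60 = 166.0643500
  E ⇒ keep positive
Point 2:
  Lat: degrees = first 2 digits = 23, minutes = 15.9645; 23 + 15.9645/60 = 23.2660750
  N → positive
  Longitude: split at 3 digits → 100° and 21.841′; 100 + 21.841/60 = 100.3640167
  E ⇒ keep positive
Point 3:
  Lat: split at 2 digits → 68° and 14.67848′; 68 + 14.67848/60 = 68.2446413
  N → positive
  Lon: split at 3 digits → 129° and 15.087′; 129 + 15.087/60 = 129.2514500
  E → positive

1. 79.710739, 166.064350
2. 23.266075, 100.364017
3. 68.244641, 129.251450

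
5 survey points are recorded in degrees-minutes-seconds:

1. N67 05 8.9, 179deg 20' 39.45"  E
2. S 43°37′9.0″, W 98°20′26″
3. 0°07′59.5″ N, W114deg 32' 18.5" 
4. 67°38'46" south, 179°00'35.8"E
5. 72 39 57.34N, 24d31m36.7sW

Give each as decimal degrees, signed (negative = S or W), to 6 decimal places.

1. 67.085806, 179.344292
2. -43.619167, -98.340556
3. 0.133194, -114.538472
4. -67.646111, 179.009944
5. 72.665928, -24.526861

Point 1:
  φ: 67° + 5/60 + 8.9/3600 = 67 + 0.083333 + 0.002472 = 67.0858056
  N ⇒ keep positive
  λ: 20′ + 39.45″ = 20.65750′; 179 + 20.65750/60 = 179.3442917
  E → positive
Point 2:
  Latitude: 43° + 37/60 + 9/3600 = 43 + 0.616667 + 0.002500 = 43.6191667
  S → negative
  Lon: 20′ + 26″ = 20.43333′; 98 + 20.43333/60 = 98.3405556
  W → negative
Point 3:
  Latitude: 0 + 7/60 + 59.5/3600 = 0.1331944
  N → positive
  Lon: 32′ + 18.5″ = 32.30833′; 114 + 32.30833/60 = 114.5384722
  W → negative
Point 4:
  Lat: 67 + 38/60 + 46/3600 = 67.6461111
  S → negative
  Longitude: 179 + 0/60 + 35.8/3600 = 179.0099444
  E → positive
Point 5:
  φ: 72 + 39/60 + 57.34/3600 = 72.6659278
  N → positive
  Lon: 24° + 31/60 + 36.7/3600 = 24 + 0.516667 + 0.010194 = 24.5268611
  W ⇒ negate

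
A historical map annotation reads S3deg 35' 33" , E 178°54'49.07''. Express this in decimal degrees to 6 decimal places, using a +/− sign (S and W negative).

-3.592500, 178.913631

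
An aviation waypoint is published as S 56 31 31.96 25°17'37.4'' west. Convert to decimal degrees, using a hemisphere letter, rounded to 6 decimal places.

Latitude: 56 + 31/60 + 31.96/3600 = 56.5255444
Lon: 17′ + 37.4″ = 17.62333′; 25 + 17.62333/60 = 25.2937222

56.525544° S, 25.293722° W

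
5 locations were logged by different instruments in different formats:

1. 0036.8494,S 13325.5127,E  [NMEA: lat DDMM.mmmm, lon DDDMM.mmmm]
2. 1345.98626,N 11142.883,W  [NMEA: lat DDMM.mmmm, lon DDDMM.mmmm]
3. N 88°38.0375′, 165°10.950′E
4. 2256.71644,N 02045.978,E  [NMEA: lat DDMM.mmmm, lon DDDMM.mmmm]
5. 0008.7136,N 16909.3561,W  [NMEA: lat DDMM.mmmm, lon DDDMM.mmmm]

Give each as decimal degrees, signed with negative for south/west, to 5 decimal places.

Point 1:
  Latitude: degrees = first 2 digits = 0, minutes = 36.8494; 0 + 36.8494/60 = 0.614157
  hemisphere S, so the sign is −
  Longitude: degrees = first 3 digits = 133, minutes = 25.5127; 133 + 25.5127/60 = 133.425212
  E → positive
Point 2:
  Lat: split at 2 digits → 13° and 45.98626′; 13 + 45.98626/60 = 13.766438
  N ⇒ keep positive
  λ: degrees = first 3 digits = 111, minutes = 42.883; 111 + 42.883/60 = 111.714717
  W ⇒ negate
Point 3:
  Latitude: 88 + 38.0375/60 = 88.633958
  N → positive
  Longitude: 10.95′ = 0.182500°; total 165.182500
  E ⇒ keep positive
Point 4:
  φ: degrees = first 2 digits = 22, minutes = 56.71644; 22 + 56.71644/60 = 22.945274
  N ⇒ keep positive
  Longitude: split at 3 digits → 020° and 45.978′; 20 + 45.978/60 = 20.766300
  E → positive
Point 5:
  φ: split at 2 digits → 00° and 8.7136′; 0 + 8.7136/60 = 0.145227
  N → positive
  λ: degrees = first 3 digits = 169, minutes = 9.3561; 169 + 9.3561/60 = 169.155935
  W → negative

1. -0.61416, 133.42521
2. 13.76644, -111.71472
3. 88.63396, 165.18250
4. 22.94527, 20.76630
5. 0.14523, -169.15594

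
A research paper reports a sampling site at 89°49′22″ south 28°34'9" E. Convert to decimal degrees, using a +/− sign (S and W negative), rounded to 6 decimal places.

Latitude: 89° + 49/60 + 22/3600 = 89 + 0.816667 + 0.006111 = 89.8227778
S ⇒ negate
Lon: 28 + 34/60 + 9/3600 = 28.5691667
E → positive

-89.822778, 28.569167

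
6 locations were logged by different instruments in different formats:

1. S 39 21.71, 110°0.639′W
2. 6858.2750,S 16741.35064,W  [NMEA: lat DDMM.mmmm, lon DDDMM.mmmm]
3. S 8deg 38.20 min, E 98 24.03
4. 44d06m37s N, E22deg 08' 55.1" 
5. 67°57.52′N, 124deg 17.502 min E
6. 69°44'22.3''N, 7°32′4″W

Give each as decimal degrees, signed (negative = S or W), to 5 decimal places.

1. -39.36183, -110.01065
2. -68.97125, -167.68918
3. -8.63667, 98.40050
4. 44.11028, 22.14864
5. 67.95867, 124.29170
6. 69.73953, -7.53444

Point 1:
  Latitude: 21.71′ = 0.361833°; total 39.361833
  S ⇒ negate
  Lon: 0.639′ = 0.010650°; total 110.010650
  W → negative
Point 2:
  φ: split at 2 digits → 68° and 58.275′; 68 + 58.275/60 = 68.971250
  S ⇒ negate
  λ: split at 3 digits → 167° and 41.35064′; 167 + 41.35064/60 = 167.689177
  W ⇒ negate
Point 3:
  Latitude: 38.2′ = 0.636667°; total 8.636667
  S → negative
  Lon: 24.03′ = 0.400500°; total 98.400500
  E → positive
Point 4:
  Latitude: 44° + 6/60 + 37/3600 = 44 + 0.100000 + 0.010278 = 44.110278
  N ⇒ keep positive
  λ: 22 + 8/60 + 55.1/3600 = 22.148639
  E → positive
Point 5:
  Latitude: 67 + 57.52/60 = 67.958667
  N → positive
  λ: 17.502′ = 0.291700°; total 124.291700
  E ⇒ keep positive
Point 6:
  φ: 69 + 44/60 + 22.3/3600 = 69.739528
  N ⇒ keep positive
  Lon: 7° + 32/60 + 4/3600 = 7 + 0.533333 + 0.001111 = 7.534444
  W ⇒ negate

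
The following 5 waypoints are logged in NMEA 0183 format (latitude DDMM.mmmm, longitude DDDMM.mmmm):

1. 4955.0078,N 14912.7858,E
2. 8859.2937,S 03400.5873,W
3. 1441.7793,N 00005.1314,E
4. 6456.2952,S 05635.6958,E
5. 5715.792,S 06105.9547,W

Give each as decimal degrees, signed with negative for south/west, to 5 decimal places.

1. 49.91680, 149.21310
2. -88.98823, -34.00979
3. 14.69632, 0.08552
4. -64.93825, 56.59493
5. -57.26320, -61.09925

Point 1:
  φ: split at 2 digits → 49° and 55.0078′; 49 + 55.0078/60 = 49.916797
  N ⇒ keep positive
  Longitude: split at 3 digits → 149° and 12.7858′; 149 + 12.7858/60 = 149.213097
  E ⇒ keep positive
Point 2:
  Latitude: degrees = first 2 digits = 88, minutes = 59.2937; 88 + 59.2937/60 = 88.988228
  S ⇒ negate
  λ: degrees = first 3 digits = 34, minutes = 0.5873; 34 + 0.5873/60 = 34.009788
  hemisphere W, so the sign is −
Point 3:
  φ: degrees = first 2 digits = 14, minutes = 41.7793; 14 + 41.7793/60 = 14.696322
  N ⇒ keep positive
  λ: degrees = first 3 digits = 0, minutes = 5.1314; 0 + 5.1314/60 = 0.085523
  E → positive
Point 4:
  Latitude: split at 2 digits → 64° and 56.2952′; 64 + 56.2952/60 = 64.938253
  hemisphere S, so the sign is −
  Lon: degrees = first 3 digits = 56, minutes = 35.6958; 56 + 35.6958/60 = 56.594930
  E ⇒ keep positive
Point 5:
  φ: degrees = first 2 digits = 57, minutes = 15.792; 57 + 15.792/60 = 57.263200
  hemisphere S, so the sign is −
  Longitude: degrees = first 3 digits = 61, minutes = 5.9547; 61 + 5.9547/60 = 61.099245
  hemisphere W, so the sign is −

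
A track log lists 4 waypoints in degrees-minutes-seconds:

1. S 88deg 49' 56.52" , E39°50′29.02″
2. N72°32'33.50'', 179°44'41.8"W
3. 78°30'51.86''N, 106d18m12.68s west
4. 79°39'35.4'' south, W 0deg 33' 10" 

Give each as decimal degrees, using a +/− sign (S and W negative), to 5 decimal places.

Point 1:
  Lat: 49′ + 56.52″ = 49.94200′; 88 + 49.94200/60 = 88.832367
  hemisphere S, so the sign is −
  λ: 50′ + 29.02″ = 50.48367′; 39 + 50.48367/60 = 39.841394
  E ⇒ keep positive
Point 2:
  Latitude: 72° + 32/60 + 33.5/3600 = 72 + 0.533333 + 0.009306 = 72.542639
  N → positive
  Longitude: 179° + 44/60 + 41.8/3600 = 179 + 0.733333 + 0.011611 = 179.744944
  W ⇒ negate
Point 3:
  φ: 30′ + 51.86″ = 30.86433′; 78 + 30.86433/60 = 78.514406
  N ⇒ keep positive
  λ: 106° + 18/60 + 12.68/3600 = 106 + 0.300000 + 0.003522 = 106.303522
  hemisphere W, so the sign is −
Point 4:
  Lat: 39′ + 35.4″ = 39.59000′; 79 + 39.59000/60 = 79.659833
  hemisphere S, so the sign is −
  λ: 33′ + 10″ = 33.16667′; 0 + 33.16667/60 = 0.552778
  W ⇒ negate

1. -88.83237, 39.84139
2. 72.54264, -179.74494
3. 78.51441, -106.30352
4. -79.65983, -0.55278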